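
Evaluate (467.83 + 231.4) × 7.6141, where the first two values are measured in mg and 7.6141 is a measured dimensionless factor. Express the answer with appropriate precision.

467.83 mg + 231.4 mg = 699.23 mg; the sum is limited to 1 decimal place (4 s.f.).
Carrying full precision, 699.23 × 7.6141 = 5324.007143 mg; 7.6141 has 5 s.f., so the result keeps min(4, 5) = 4 s.f.
Rounded to 4 significant figures: 5324 mg.

5324 mg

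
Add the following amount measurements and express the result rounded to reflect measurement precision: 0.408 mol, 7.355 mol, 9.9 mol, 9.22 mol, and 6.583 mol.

0.408 mol + 7.355 mol + 9.9 mol + 9.22 mol + 6.583 mol = 33.466 mol.
Addition/subtraction keeps the fewest decimal places: 0.408 → 3 decimal places, 7.355 → 3 decimal places, 9.9 → 1 decimal place, 9.22 → 2 decimal places, 6.583 → 3 decimal places; limit is 1.
Rounded to 1 decimal place: 33.5 mol.

33.5 mol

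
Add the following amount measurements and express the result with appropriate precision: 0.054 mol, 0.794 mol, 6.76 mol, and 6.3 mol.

0.054 mol + 0.794 mol + 6.76 mol + 6.3 mol = 13.908 mol.
Addition/subtraction keeps the fewest decimal places: 0.054 → 3 decimal places, 0.794 → 3 decimal places, 6.76 → 2 decimal places, 6.3 → 1 decimal place; limit is 1.
Rounded to 1 decimal place: 13.9 mol.

13.9 mol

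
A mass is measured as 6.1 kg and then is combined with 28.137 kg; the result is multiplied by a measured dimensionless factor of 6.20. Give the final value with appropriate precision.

6.1 kg + 28.137 kg = 34.237 kg; the sum is limited to 1 decimal place (3 s.f.).
Carrying full precision, 34.237 × 6.20 = 212.2694 kg; 6.20 has 3 s.f., so the result keeps min(3, 3) = 3 s.f.
Rounded to 3 significant figures: 212 kg.

212 kg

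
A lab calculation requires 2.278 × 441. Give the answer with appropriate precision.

2.278 × 441 = 1004.598
Multiplication/division keeps the fewest significant figures: 2.278 → 4 s.f., 441 → 3 s.f.; limit is 3.
Rounded to 3 significant figures: 1.00 × 10³.

1.00 × 10³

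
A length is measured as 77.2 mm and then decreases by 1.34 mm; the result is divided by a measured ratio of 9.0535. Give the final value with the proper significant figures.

77.2 mm − 1.34 mm = 75.86 mm; the difference is limited to 1 decimal place (3 s.f.).
Carrying full precision, 75.86 ÷ 9.0535 = 8.37907991385… mm; 9.0535 has 5 s.f., so the result keeps min(3, 5) = 3 s.f.
Rounded to 3 significant figures: 8.38 mm.

8.38 mm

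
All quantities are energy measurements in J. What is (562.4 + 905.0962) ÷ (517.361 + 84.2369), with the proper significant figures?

562.4 + 905.0962 = 1467.4962, limited to 1 d.p. → 5 s.f.; 517.361 + 84.2369 = 601.5979, limited to 3 d.p. → 6 s.f.
Carrying full precision, 1467.4962 ÷ 601.5979 = 2.43933065591…; keep min(5, 6) = 5 s.f.
Rounded to 5 significant figures: 2.4393.

2.4393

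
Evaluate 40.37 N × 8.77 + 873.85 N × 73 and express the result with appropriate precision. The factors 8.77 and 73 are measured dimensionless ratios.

40.37 × 8.77 = 354.0449 → 354 N (3 s.f., last digit at the 10^0 place).
873.85 × 73 = 63791.05 → 6.4 × 10^4 N (2 s.f., last digit at the 10^3 place).
Sum: 64145.0949 N; keep the coarser place, 10^3.
Result: 6.4 × 10^4 N.

6.4 × 10^4 N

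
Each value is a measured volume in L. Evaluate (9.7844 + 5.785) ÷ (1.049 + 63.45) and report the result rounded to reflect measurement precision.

0.2414

9.7844 + 5.785 = 15.5694, limited to 3 d.p. → 5 s.f.; 1.049 + 63.45 = 64.499, limited to 2 d.p. → 4 s.f.
Carrying full precision, 15.5694 ÷ 64.499 = 0.241389788989…; keep min(5, 4) = 4 s.f.
Rounded to 4 significant figures: 0.2414.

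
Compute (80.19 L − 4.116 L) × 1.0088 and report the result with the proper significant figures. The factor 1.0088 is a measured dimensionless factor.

76.74 L

80.19 L − 4.116 L = 76.074 L; the difference is limited to 2 decimal places (4 s.f.).
Carrying full precision, 76.074 × 1.0088 = 76.7434512 L; 1.0088 has 5 s.f., so the result keeps min(4, 5) = 4 s.f.
Rounded to 4 significant figures: 76.74 L.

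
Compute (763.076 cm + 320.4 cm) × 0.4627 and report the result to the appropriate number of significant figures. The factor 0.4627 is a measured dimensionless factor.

501.3 cm

763.076 cm + 320.4 cm = 1083.476 cm; the sum is limited to 1 decimal place (5 s.f.).
Carrying full precision, 1083.476 × 0.4627 = 501.3243452 cm; 0.4627 has 4 s.f., so the result keeps min(5, 4) = 4 s.f.
Rounded to 4 significant figures: 501.3 cm.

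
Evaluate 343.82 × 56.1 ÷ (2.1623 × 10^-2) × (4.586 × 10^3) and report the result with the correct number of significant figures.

343.82 × 56.1 ÷ (2.1623 × 10^-2) × (4.586 × 10^3) = 4.09083628414 × 10^9…
Multiplication/division keeps the fewest significant figures: 343.82 → 5 s.f., 56.1 → 3 s.f., 2.1623 × 10^-2 → 5 s.f., 4.586 × 10^3 → 4 s.f.; limit is 3.
Rounded to 3 significant figures: 4.09 × 10^9.

4.09 × 10^9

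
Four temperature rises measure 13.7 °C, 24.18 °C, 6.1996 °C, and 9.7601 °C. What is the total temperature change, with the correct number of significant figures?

53.8 °C

13.7 °C + 24.18 °C + 6.1996 °C + 9.7601 °C = 53.8397 °C.
Addition/subtraction keeps the fewest decimal places: 13.7 → 1 decimal place, 24.18 → 2 decimal places, 6.1996 → 4 decimal places, 9.7601 → 4 decimal places; limit is 1.
Rounded to 1 decimal place: 53.8 °C.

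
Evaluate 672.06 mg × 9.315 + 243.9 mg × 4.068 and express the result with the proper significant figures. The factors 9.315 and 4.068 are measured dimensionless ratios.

7252 mg

672.06 × 9.315 = 6260.2389 → 6.260 × 10³ mg (4 s.f., last digit at the 10^0 place).
243.9 × 4.068 = 992.1852 → 992.2 mg (4 s.f., last digit at the 10^-1 place).
Sum: 7252.4241 mg; keep the coarser place, 10^0.
Result: 7252 mg.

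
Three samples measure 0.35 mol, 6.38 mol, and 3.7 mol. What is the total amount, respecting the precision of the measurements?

0.35 mol + 6.38 mol + 3.7 mol = 10.43 mol.
Addition/subtraction keeps the fewest decimal places: 0.35 → 2 decimal places, 6.38 → 2 decimal places, 3.7 → 1 decimal place; limit is 1.
Rounded to 1 decimal place: 10.4 mol.

10.4 mol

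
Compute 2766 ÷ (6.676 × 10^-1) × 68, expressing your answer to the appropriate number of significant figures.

2766 ÷ (6.676 × 10^-1) × 68 = 281737.567406…
Multiplication/division keeps the fewest significant figures: 2766 → 4 s.f., 6.676 × 10^-1 → 4 s.f., 68 → 2 s.f.; limit is 2.
Rounded to 2 significant figures: 2.8 × 10^5.

2.8 × 10^5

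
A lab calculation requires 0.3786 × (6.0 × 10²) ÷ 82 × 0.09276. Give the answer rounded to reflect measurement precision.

0.26

0.3786 × (6.0 × 10²) ÷ 82 × 0.09276 = 0.25696782439…
Multiplication/division keeps the fewest significant figures: 0.3786 → 4 s.f., 6.0 × 10² → 2 s.f., 82 → 2 s.f., 0.09276 → 4 s.f.; limit is 2.
Rounded to 2 significant figures: 0.26.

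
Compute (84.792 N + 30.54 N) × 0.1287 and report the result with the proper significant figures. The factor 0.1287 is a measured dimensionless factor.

14.84 N

84.792 N + 30.54 N = 115.332 N; the sum is limited to 2 decimal places (5 s.f.).
Carrying full precision, 115.332 × 0.1287 = 14.8432284 N; 0.1287 has 4 s.f., so the result keeps min(5, 4) = 4 s.f.
Rounded to 4 significant figures: 14.84 N.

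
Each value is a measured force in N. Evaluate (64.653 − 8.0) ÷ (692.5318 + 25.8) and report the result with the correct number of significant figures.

0.0789

64.653 − 8.0 = 56.653, limited to 1 d.p. → 3 s.f.; 692.5318 + 25.8 = 718.3318, limited to 1 d.p. → 4 s.f.
Carrying full precision, 56.653 ÷ 718.3318 = 0.078867453731…; keep min(3, 4) = 3 s.f.
Rounded to 3 significant figures: 0.0789.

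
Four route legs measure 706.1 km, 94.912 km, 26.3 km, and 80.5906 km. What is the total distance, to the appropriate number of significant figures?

9.079 × 10² km

706.1 km + 94.912 km + 26.3 km + 80.5906 km = 907.9026 km.
Addition/subtraction keeps the fewest decimal places: 706.1 → 1 decimal place, 94.912 → 3 decimal places, 26.3 → 1 decimal place, 80.5906 → 4 decimal places; limit is 1.
Rounded to 1 decimal place: 9.079 × 10² km.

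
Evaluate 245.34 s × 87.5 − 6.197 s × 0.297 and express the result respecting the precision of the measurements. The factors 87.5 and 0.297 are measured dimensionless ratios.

245.34 × 87.5 = 21467.25 → 2.15 × 10⁴ s (3 s.f., last digit at the 10^2 place).
6.197 × 0.297 = 1.840509 → 1.84 s (3 s.f., last digit at the 10^-2 place).
Difference: 21465.409491 s; keep the coarser place, 10^2.
Result: 2.15 × 10⁴ s.

2.15 × 10⁴ s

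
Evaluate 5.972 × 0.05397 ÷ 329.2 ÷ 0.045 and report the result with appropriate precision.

0.022

5.972 × 0.05397 ÷ 329.2 ÷ 0.045 = 0.0217570433374…
Multiplication/division keeps the fewest significant figures: 5.972 → 4 s.f., 0.05397 → 4 s.f., 329.2 → 4 s.f., 0.045 → 2 s.f.; limit is 2.
Rounded to 2 significant figures: 0.022.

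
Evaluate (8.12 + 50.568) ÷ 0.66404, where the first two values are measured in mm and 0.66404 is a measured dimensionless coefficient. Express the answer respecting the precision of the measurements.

88.38 mm

8.12 mm + 50.568 mm = 58.688 mm; the sum is limited to 2 decimal places (4 s.f.).
Carrying full precision, 58.688 ÷ 0.66404 = 88.3802180592… mm; 0.66404 has 5 s.f., so the result keeps min(4, 5) = 4 s.f.
Rounded to 4 significant figures: 88.38 mm.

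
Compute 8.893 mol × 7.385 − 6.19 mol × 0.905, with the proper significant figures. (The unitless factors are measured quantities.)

8.893 × 7.385 = 65.674805 → 65.67 mol (4 s.f., last digit at the 10^-2 place).
6.19 × 0.905 = 5.60195 → 5.60 mol (3 s.f., last digit at the 10^-2 place).
Difference: 60.072855 mol; keep the coarser place, 10^-2.
Result: 60.07 mol.

60.07 mol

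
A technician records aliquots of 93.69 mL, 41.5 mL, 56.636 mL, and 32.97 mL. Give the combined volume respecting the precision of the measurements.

224.8 mL

93.69 mL + 41.5 mL + 56.636 mL + 32.97 mL = 224.796 mL.
Addition/subtraction keeps the fewest decimal places: 93.69 → 2 decimal places, 41.5 → 1 decimal place, 56.636 → 3 decimal places, 32.97 → 2 decimal places; limit is 1.
Rounded to 1 decimal place: 224.8 mL.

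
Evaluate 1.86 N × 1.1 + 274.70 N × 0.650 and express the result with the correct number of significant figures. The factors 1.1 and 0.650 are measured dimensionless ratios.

181 N

1.86 × 1.1 = 2.046 → 2.0 N (2 s.f., last digit at the 10^-1 place).
274.70 × 0.650 = 178.555 → 179 N (3 s.f., last digit at the 10^0 place).
Sum: 180.601 N; keep the coarser place, 10^0.
Result: 181 N.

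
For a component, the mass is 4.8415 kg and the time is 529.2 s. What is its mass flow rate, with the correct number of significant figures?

0.009149 kg/s

mass flow rate = 4.8415 kg ÷ 529.2 s = 0.00914871504157… kg/s.
4.8415 has 5 significant figures; 529.2 has 4.
Division/multiplication keeps the fewest: 4 significant figures.
Rounded: 0.009149 kg/s.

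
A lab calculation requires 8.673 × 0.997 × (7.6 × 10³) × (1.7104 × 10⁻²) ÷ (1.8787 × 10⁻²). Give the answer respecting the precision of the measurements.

8.673 × 0.997 × (7.6 × 10³) × (1.7104 × 10⁻²) ÷ (1.8787 × 10⁻²) = 59829.90999…
Multiplication/division keeps the fewest significant figures: 8.673 → 4 s.f., 0.997 → 3 s.f., 7.6 × 10³ → 2 s.f., 1.7104 × 10⁻² → 5 s.f., 1.8787 × 10⁻² → 5 s.f.; limit is 2.
Rounded to 2 significant figures: 6.0 × 10⁴.

6.0 × 10⁴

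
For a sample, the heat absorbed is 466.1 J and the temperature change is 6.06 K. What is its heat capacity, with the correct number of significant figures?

76.9 J/K

heat capacity = 466.1 J ÷ 6.06 K = 76.9141914191… J/K.
466.1 has 4 significant figures; 6.06 has 3.
Division/multiplication keeps the fewest: 3 significant figures.
Rounded: 76.9 J/K.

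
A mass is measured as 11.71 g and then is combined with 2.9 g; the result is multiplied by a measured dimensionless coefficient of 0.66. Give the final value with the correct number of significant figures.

9.6 g

11.71 g + 2.9 g = 14.61 g; the sum is limited to 1 decimal place (3 s.f.).
Carrying full precision, 14.61 × 0.66 = 9.6426 g; 0.66 has 2 s.f., so the result keeps min(3, 2) = 2 s.f.
Rounded to 2 significant figures: 9.6 g.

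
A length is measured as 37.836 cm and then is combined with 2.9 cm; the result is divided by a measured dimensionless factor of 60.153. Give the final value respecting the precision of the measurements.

37.836 cm + 2.9 cm = 40.736 cm; the sum is limited to 1 decimal place (3 s.f.).
Carrying full precision, 40.736 ÷ 60.153 = 0.677206456868… cm; 60.153 has 5 s.f., so the result keeps min(3, 5) = 3 s.f.
Rounded to 3 significant figures: 6.77 × 10⁻¹ cm.

6.77 × 10⁻¹ cm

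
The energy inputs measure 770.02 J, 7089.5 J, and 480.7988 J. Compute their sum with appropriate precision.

8.3403 × 10^3 J

770.02 J + 7089.5 J + 480.7988 J = 8340.3188 J.
Addition/subtraction keeps the fewest decimal places: 770.02 → 2 decimal places, 7089.5 → 1 decimal place, 480.7988 → 4 decimal places; limit is 1.
Rounded to 1 decimal place: 8.3403 × 10^3 J.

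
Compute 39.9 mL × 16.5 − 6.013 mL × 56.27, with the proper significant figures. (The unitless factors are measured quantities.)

320. mL

39.9 × 16.5 = 658.35 → 658 mL (3 s.f., last digit at the 10^0 place).
6.013 × 56.27 = 338.35151 → 338.4 mL (4 s.f., last digit at the 10^-1 place).
Difference: 319.99849 mL; keep the coarser place, 10^0.
Result: 320. mL.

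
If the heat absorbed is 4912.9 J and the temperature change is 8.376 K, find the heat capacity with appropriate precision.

heat capacity = 4912.9 J ÷ 8.376 K = 586.544890162… J/K.
4912.9 has 5 significant figures; 8.376 has 4.
Division/multiplication keeps the fewest: 4 significant figures.
Rounded: 586.5 J/K.

586.5 J/K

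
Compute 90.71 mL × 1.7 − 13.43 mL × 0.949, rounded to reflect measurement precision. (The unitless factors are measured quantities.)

1.4 × 10^2 mL

90.71 × 1.7 = 154.207 → 1.5 × 10^2 mL (2 s.f., last digit at the 10^1 place).
13.43 × 0.949 = 12.74507 → 12.7 mL (3 s.f., last digit at the 10^-1 place).
Difference: 141.46193 mL; keep the coarser place, 10^1.
Result: 1.4 × 10^2 mL.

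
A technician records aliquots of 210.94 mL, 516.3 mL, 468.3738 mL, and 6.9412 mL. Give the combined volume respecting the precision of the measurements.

210.94 mL + 516.3 mL + 468.3738 mL + 6.9412 mL = 1202.5550 mL.
Addition/subtraction keeps the fewest decimal places: 210.94 → 2 decimal places, 516.3 → 1 decimal place, 468.3738 → 4 decimal places, 6.9412 → 4 decimal places; limit is 1.
Rounded to 1 decimal place: 1.2026 × 10³ mL.

1.2026 × 10³ mL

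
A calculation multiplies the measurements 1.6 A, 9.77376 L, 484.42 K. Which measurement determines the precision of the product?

1.6 A → 2 s.f.; 9.77376 L → 6 s.f.; 484.42 K → 5 s.f.
The fewest is 2 significant figures, from 1.6 A.

1.6 A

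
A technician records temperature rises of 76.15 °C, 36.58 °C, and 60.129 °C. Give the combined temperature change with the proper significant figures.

76.15 °C + 36.58 °C + 60.129 °C = 172.859 °C.
Addition/subtraction keeps the fewest decimal places: 76.15 → 2 decimal places, 36.58 → 2 decimal places, 60.129 → 3 decimal places; limit is 2.
Rounded to 2 decimal places: 172.86 °C.

172.86 °C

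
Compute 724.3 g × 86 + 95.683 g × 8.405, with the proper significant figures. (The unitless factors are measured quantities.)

724.3 × 86 = 62289.8 → 6.2 × 10^4 g (2 s.f., last digit at the 10^3 place).
95.683 × 8.405 = 804.215615 → 804.2 g (4 s.f., last digit at the 10^-1 place).
Sum: 63094.015615 g; keep the coarser place, 10^3.
Result: 6.3 × 10^4 g.

6.3 × 10^4 g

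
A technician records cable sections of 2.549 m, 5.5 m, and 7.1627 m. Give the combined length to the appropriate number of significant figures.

15.2 m

2.549 m + 5.5 m + 7.1627 m = 15.2117 m.
Addition/subtraction keeps the fewest decimal places: 2.549 → 3 decimal places, 5.5 → 1 decimal place, 7.1627 → 4 decimal places; limit is 1.
Rounded to 1 decimal place: 15.2 m.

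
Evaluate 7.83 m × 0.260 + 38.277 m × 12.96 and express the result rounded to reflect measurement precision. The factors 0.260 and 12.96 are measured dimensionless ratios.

498.1 m

7.83 × 0.260 = 2.0358 → 2.04 m (3 s.f., last digit at the 10^-2 place).
38.277 × 12.96 = 496.06992 → 496.1 m (4 s.f., last digit at the 10^-1 place).
Sum: 498.10572 m; keep the coarser place, 10^-1.
Result: 498.1 m.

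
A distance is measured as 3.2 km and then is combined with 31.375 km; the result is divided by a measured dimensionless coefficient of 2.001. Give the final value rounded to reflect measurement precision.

3.2 km + 31.375 km = 34.575 km; the sum is limited to 1 decimal place (3 s.f.).
Carrying full precision, 34.575 ÷ 2.001 = 17.2788605697… km; 2.001 has 4 s.f., so the result keeps min(3, 4) = 3 s.f.
Rounded to 3 significant figures: 17.3 km.

17.3 km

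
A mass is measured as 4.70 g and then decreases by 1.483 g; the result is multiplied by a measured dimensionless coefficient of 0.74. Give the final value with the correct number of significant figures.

2.4 g

4.70 g − 1.483 g = 3.217 g; the difference is limited to 2 decimal places (3 s.f.).
Carrying full precision, 3.217 × 0.74 = 2.38058 g; 0.74 has 2 s.f., so the result keeps min(3, 2) = 2 s.f.
Rounded to 2 significant figures: 2.4 g.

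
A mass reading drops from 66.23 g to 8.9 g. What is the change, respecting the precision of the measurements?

66.23 g − 8.9 g = 57.33 g.
Addition/subtraction keeps the fewest decimal places: 66.23 → 2 decimal places, 8.9 → 1 decimal place; limit is 1.
Rounded to 1 decimal place: 57.3 g.

57.3 g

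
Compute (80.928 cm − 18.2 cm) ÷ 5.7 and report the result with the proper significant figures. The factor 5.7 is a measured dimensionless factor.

80.928 cm − 18.2 cm = 62.728 cm; the difference is limited to 1 decimal place (3 s.f.).
Carrying full precision, 62.728 ÷ 5.7 = 11.0049122807… cm; 5.7 has 2 s.f., so the result keeps min(3, 2) = 2 s.f.
Rounded to 2 significant figures: 11 cm.

11 cm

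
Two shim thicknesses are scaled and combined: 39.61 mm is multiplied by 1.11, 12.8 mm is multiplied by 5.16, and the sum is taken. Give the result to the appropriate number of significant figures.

110.0 mm

39.61 × 1.11 = 43.9671 → 44.0 mm (3 s.f., last digit at the 10^-1 place).
12.8 × 5.16 = 66.048 → 66.0 mm (3 s.f., last digit at the 10^-1 place).
Sum: 110.0151 mm; keep the coarser place, 10^-1.
Result: 110.0 mm.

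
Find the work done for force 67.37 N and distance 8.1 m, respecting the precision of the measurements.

5.5 × 10^2 J

work done = 67.37 N × 8.1 m = 545.697 J.
67.37 has 4 significant figures; 8.1 has 2.
Division/multiplication keeps the fewest: 2 significant figures.
Rounded: 5.5 × 10^2 J.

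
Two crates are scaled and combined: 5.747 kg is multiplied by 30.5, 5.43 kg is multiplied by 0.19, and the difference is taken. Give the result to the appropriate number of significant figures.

174 kg

5.747 × 30.5 = 175.2835 → 175 kg (3 s.f., last digit at the 10^0 place).
5.43 × 0.19 = 1.0317 → 1.0 kg (2 s.f., last digit at the 10^-1 place).
Difference: 174.2518 kg; keep the coarser place, 10^0.
Result: 174 kg.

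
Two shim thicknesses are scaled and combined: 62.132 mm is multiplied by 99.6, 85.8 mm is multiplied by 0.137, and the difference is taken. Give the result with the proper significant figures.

62.132 × 99.6 = 6188.3472 → 6.19 × 10³ mm (3 s.f., last digit at the 10^1 place).
85.8 × 0.137 = 11.7546 → 11.8 mm (3 s.f., last digit at the 10^-1 place).
Difference: 6176.5926 mm; keep the coarser place, 10^1.
Result: 6.18 × 10³ mm.

6.18 × 10³ mm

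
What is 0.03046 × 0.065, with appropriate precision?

0.0020

0.03046 × 0.065 = 0.0019799
Multiplication/division keeps the fewest significant figures: 0.03046 → 4 s.f., 0.065 → 2 s.f.; limit is 2.
Rounded to 2 significant figures: 0.0020.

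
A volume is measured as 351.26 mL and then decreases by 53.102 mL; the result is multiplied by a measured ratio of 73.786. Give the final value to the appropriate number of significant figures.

351.26 mL − 53.102 mL = 298.158 mL; the difference is limited to 2 decimal places (5 s.f.).
Carrying full precision, 298.158 × 73.786 = 21999.886188 mL; 73.786 has 5 s.f., so the result keeps min(5, 5) = 5 s.f.
Rounded to 5 significant figures: 2.2000 × 10⁴ mL.

2.2000 × 10⁴ mL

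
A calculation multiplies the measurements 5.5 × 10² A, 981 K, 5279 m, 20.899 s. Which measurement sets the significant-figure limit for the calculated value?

5.5 × 10² A

5.5 × 10² A → 2 s.f.; 981 K → 3 s.f.; 5279 m → 4 s.f.; 20.899 s → 5 s.f.
The fewest is 2 significant figures, from 5.5 × 10² A.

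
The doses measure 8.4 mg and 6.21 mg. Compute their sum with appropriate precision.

14.6 mg

8.4 mg + 6.21 mg = 14.61 mg.
Addition/subtraction keeps the fewest decimal places: 8.4 → 1 decimal place, 6.21 → 2 decimal places; limit is 1.
Rounded to 1 decimal place: 14.6 mg.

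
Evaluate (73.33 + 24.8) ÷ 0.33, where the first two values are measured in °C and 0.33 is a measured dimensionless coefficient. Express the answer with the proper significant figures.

3.0 × 10^2 °C

73.33 °C + 24.8 °C = 98.13 °C; the sum is limited to 1 decimal place (3 s.f.).
Carrying full precision, 98.13 ÷ 0.33 = 297.363636364… °C; 0.33 has 2 s.f., so the result keeps min(3, 2) = 2 s.f.
Rounded to 2 significant figures: 3.0 × 10^2 °C.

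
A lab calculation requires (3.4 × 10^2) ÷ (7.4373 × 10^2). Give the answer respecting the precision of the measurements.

0.46

(3.4 × 10^2) ÷ (7.4373 × 10^2) = 0.457155150391…
Multiplication/division keeps the fewest significant figures: 3.4 × 10^2 → 2 s.f., 7.4373 × 10^2 → 5 s.f.; limit is 2.
Rounded to 2 significant figures: 0.46.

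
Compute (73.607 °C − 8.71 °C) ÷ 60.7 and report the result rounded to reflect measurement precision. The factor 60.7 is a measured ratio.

1.07 °C

73.607 °C − 8.71 °C = 64.897 °C; the difference is limited to 2 decimal places (4 s.f.).
Carrying full precision, 64.897 ÷ 60.7 = 1.06914332784… °C; 60.7 has 3 s.f., so the result keeps min(4, 3) = 3 s.f.
Rounded to 3 significant figures: 1.07 °C.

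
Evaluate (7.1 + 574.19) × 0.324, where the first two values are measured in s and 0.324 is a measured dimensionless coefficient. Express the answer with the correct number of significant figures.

188 s

7.1 s + 574.19 s = 581.29 s; the sum is limited to 1 decimal place (4 s.f.).
Carrying full precision, 581.29 × 0.324 = 188.33796 s; 0.324 has 3 s.f., so the result keeps min(4, 3) = 3 s.f.
Rounded to 3 significant figures: 188 s.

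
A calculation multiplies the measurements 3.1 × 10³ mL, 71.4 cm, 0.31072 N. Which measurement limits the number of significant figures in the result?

3.1 × 10³ mL

3.1 × 10³ mL → 2 s.f.; 71.4 cm → 3 s.f.; 0.31072 N → 5 s.f.
The fewest is 2 significant figures, from 3.1 × 10³ mL.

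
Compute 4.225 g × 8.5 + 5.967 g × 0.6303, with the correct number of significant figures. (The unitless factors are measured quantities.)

4.225 × 8.5 = 35.9125 → 36 g (2 s.f., last digit at the 10^0 place).
5.967 × 0.6303 = 3.7610001 → 3.761 g (4 s.f., last digit at the 10^-3 place).
Sum: 39.6735001 g; keep the coarser place, 10^0.
Result: 4.0 × 10¹ g.

4.0 × 10¹ g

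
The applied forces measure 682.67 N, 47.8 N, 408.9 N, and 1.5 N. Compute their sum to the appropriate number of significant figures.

682.67 N + 47.8 N + 408.9 N + 1.5 N = 1140.87 N.
Addition/subtraction keeps the fewest decimal places: 682.67 → 2 decimal places, 47.8 → 1 decimal place, 408.9 → 1 decimal place, 1.5 → 1 decimal place; limit is 1.
Rounded to 1 decimal place: 1140.9 N.

1140.9 N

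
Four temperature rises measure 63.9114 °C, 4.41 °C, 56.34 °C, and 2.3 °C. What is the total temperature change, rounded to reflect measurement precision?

63.9114 °C + 4.41 °C + 56.34 °C + 2.3 °C = 126.9614 °C.
Addition/subtraction keeps the fewest decimal places: 63.9114 → 4 decimal places, 4.41 → 2 decimal places, 56.34 → 2 decimal places, 2.3 → 1 decimal place; limit is 1.
Rounded to 1 decimal place: 127.0 °C.

127.0 °C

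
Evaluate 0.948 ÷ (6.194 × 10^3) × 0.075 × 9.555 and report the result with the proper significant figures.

0.948 ÷ (6.194 × 10^3) × 0.075 × 9.555 = 0.000109680416532…
Multiplication/division keeps the fewest significant figures: 0.948 → 3 s.f., 6.194 × 10^3 → 4 s.f., 0.075 → 2 s.f., 9.555 → 4 s.f.; limit is 2.
Rounded to 2 significant figures: 1.1 × 10^-4.

1.1 × 10^-4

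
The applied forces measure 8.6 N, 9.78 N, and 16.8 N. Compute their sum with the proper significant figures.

8.6 N + 9.78 N + 16.8 N = 35.18 N.
Addition/subtraction keeps the fewest decimal places: 8.6 → 1 decimal place, 9.78 → 2 decimal places, 16.8 → 1 decimal place; limit is 1.
Rounded to 1 decimal place: 35.2 N.

35.2 N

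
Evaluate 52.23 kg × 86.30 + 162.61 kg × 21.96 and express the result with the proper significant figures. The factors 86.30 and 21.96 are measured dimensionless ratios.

8078 kg

52.23 × 86.30 = 4507.449 → 4507 kg (4 s.f., last digit at the 10^0 place).
162.61 × 21.96 = 3570.9156 → 3571 kg (4 s.f., last digit at the 10^0 place).
Sum: 8078.3646 kg; keep the coarser place, 10^0.
Result: 8078 kg.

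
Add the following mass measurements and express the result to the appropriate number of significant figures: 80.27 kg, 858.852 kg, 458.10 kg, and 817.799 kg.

80.27 kg + 858.852 kg + 458.10 kg + 817.799 kg = 2215.021 kg.
Addition/subtraction keeps the fewest decimal places: 80.27 → 2 decimal places, 858.852 → 3 decimal places, 458.10 → 2 decimal places, 817.799 → 3 decimal places; limit is 2.
Rounded to 2 decimal places: 2215.02 kg.

2215.02 kg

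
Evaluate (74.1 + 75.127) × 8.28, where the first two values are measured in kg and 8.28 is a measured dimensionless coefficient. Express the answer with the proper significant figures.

74.1 kg + 75.127 kg = 149.227 kg; the sum is limited to 1 decimal place (4 s.f.).
Carrying full precision, 149.227 × 8.28 = 1235.59956 kg; 8.28 has 3 s.f., so the result keeps min(4, 3) = 3 s.f.
Rounded to 3 significant figures: 1.24 × 10³ kg.

1.24 × 10³ kg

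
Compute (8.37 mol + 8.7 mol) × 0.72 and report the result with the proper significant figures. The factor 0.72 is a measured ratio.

12 mol

8.37 mol + 8.7 mol = 17.07 mol; the sum is limited to 1 decimal place (3 s.f.).
Carrying full precision, 17.07 × 0.72 = 12.2904 mol; 0.72 has 2 s.f., so the result keeps min(3, 2) = 2 s.f.
Rounded to 2 significant figures: 12 mol.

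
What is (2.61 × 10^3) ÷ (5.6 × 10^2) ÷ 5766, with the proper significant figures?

8.1 × 10^-4

(2.61 × 10^3) ÷ (5.6 × 10^2) ÷ 5766 = 0.000808309796343…
Multiplication/division keeps the fewest significant figures: 2.61 × 10^3 → 3 s.f., 5.6 × 10^2 → 2 s.f., 5766 → 4 s.f.; limit is 2.
Rounded to 2 significant figures: 8.1 × 10^-4.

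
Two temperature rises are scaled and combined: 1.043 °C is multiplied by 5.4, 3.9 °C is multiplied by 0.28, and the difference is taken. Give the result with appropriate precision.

4.5 °C

1.043 × 5.4 = 5.6322 → 5.6 °C (2 s.f., last digit at the 10^-1 place).
3.9 × 0.28 = 1.092 → 1.1 °C (2 s.f., last digit at the 10^-1 place).
Difference: 4.5402 °C; keep the coarser place, 10^-1.
Result: 4.5 °C.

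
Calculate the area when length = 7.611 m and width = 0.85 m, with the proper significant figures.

area = 7.611 m × 0.85 m = 6.46935 m².
7.611 has 4 significant figures; 0.85 has 2.
Division/multiplication keeps the fewest: 2 significant figures.
Rounded: 6.5 m².

6.5 m²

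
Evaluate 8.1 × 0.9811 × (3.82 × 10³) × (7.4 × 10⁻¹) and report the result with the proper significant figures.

2.2 × 10⁴

8.1 × 0.9811 × (3.82 × 10³) × (7.4 × 10⁻¹) = 22464.325188
Multiplication/division keeps the fewest significant figures: 8.1 → 2 s.f., 0.9811 → 4 s.f., 3.82 × 10³ → 3 s.f., 7.4 × 10⁻¹ → 2 s.f.; limit is 2.
Rounded to 2 significant figures: 2.2 × 10⁴.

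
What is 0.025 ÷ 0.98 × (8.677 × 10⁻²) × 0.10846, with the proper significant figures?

0.025 ÷ 0.98 × (8.677 × 10⁻²) × 0.10846 = 0.000240078423469…
Multiplication/division keeps the fewest significant figures: 0.025 → 2 s.f., 0.98 → 2 s.f., 8.677 × 10⁻² → 4 s.f., 0.10846 → 5 s.f.; limit is 2.
Rounded to 2 significant figures: 2.4 × 10⁻⁴.

2.4 × 10⁻⁴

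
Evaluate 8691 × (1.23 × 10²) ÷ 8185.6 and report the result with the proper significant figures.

8691 × (1.23 × 10²) ÷ 8185.6 = 130.594336396…
Multiplication/division keeps the fewest significant figures: 8691 → 4 s.f., 1.23 × 10² → 3 s.f., 8185.6 → 5 s.f.; limit is 3.
Rounded to 3 significant figures: 1.31 × 10².

1.31 × 10²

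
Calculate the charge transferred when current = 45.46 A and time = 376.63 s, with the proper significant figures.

charge transferred = 45.46 A × 376.63 s = 17121.5998 C.
45.46 has 4 significant figures; 376.63 has 5.
Division/multiplication keeps the fewest: 4 significant figures.
Rounded: 1.712 × 10^4 C.

1.712 × 10^4 C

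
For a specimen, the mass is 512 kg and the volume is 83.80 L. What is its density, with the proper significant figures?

density = 512 kg ÷ 83.80 L = 6.10978520286… kg/L.
512 has 3 significant figures; 83.80 has 4.
Division/multiplication keeps the fewest: 3 significant figures.
Rounded: 6.11 kg/L.

6.11 kg/L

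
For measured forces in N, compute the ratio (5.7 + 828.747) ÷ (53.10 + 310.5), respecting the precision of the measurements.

2.295

5.7 + 828.747 = 834.447, limited to 1 d.p. → 4 s.f.; 53.10 + 310.5 = 363.60, limited to 1 d.p. → 4 s.f.
Carrying full precision, 834.447 ÷ 363.60 = 2.29495874587…; keep min(4, 4) = 4 s.f.
Rounded to 4 significant figures: 2.295.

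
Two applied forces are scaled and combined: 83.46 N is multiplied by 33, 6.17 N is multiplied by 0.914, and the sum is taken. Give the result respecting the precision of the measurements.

2.8 × 10³ N

83.46 × 33 = 2754.18 → 2.8 × 10³ N (2 s.f., last digit at the 10^2 place).
6.17 × 0.914 = 5.63938 → 5.64 N (3 s.f., last digit at the 10^-2 place).
Sum: 2759.81938 N; keep the coarser place, 10^2.
Result: 2.8 × 10³ N.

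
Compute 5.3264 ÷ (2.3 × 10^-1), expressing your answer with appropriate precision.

23

5.3264 ÷ (2.3 × 10^-1) = 23.1582608696…
Multiplication/division keeps the fewest significant figures: 5.3264 → 5 s.f., 2.3 × 10^-1 → 2 s.f.; limit is 2.
Rounded to 2 significant figures: 23.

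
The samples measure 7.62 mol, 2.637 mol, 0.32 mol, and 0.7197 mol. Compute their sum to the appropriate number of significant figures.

7.62 mol + 2.637 mol + 0.32 mol + 0.7197 mol = 11.2967 mol.
Addition/subtraction keeps the fewest decimal places: 7.62 → 2 decimal places, 2.637 → 3 decimal places, 0.32 → 2 decimal places, 0.7197 → 4 decimal places; limit is 2.
Rounded to 2 decimal places: 11.30 mol.

11.30 mol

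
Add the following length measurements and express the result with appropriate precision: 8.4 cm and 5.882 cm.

14.3 cm

8.4 cm + 5.882 cm = 14.282 cm.
Addition/subtraction keeps the fewest decimal places: 8.4 → 1 decimal place, 5.882 → 3 decimal places; limit is 1.
Rounded to 1 decimal place: 14.3 cm.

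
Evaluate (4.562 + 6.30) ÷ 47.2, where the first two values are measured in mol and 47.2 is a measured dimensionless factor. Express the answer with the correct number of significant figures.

0.230 mol

4.562 mol + 6.30 mol = 10.862 mol; the sum is limited to 2 decimal places (4 s.f.).
Carrying full precision, 10.862 ÷ 47.2 = 0.230127118644… mol; 47.2 has 3 s.f., so the result keeps min(4, 3) = 3 s.f.
Rounded to 3 significant figures: 0.230 mol.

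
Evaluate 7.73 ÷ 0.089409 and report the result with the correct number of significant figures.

7.73 ÷ 0.089409 = 86.4566206981…
Multiplication/division keeps the fewest significant figures: 7.73 → 3 s.f., 0.089409 → 5 s.f.; limit is 3.
Rounded to 3 significant figures: 86.5.

86.5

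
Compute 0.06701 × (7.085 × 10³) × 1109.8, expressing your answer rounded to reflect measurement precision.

5.269 × 10⁵

0.06701 × (7.085 × 10³) × 1109.8 = 526895.14033
Multiplication/division keeps the fewest significant figures: 0.06701 → 4 s.f., 7.085 × 10³ → 4 s.f., 1109.8 → 5 s.f.; limit is 4.
Rounded to 4 significant figures: 5.269 × 10⁵.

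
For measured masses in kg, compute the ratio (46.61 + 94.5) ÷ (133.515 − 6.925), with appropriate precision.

1.115

46.61 + 94.5 = 141.11, limited to 1 d.p. → 4 s.f.; 133.515 − 6.925 = 126.590, limited to 3 d.p. → 6 s.f.
Carrying full precision, 141.11 ÷ 126.590 = 1.11470100324…; keep min(4, 6) = 4 s.f.
Rounded to 4 significant figures: 1.115.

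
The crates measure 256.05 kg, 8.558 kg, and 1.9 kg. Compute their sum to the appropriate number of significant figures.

256.05 kg + 8.558 kg + 1.9 kg = 266.508 kg.
Addition/subtraction keeps the fewest decimal places: 256.05 → 2 decimal places, 8.558 → 3 decimal places, 1.9 → 1 decimal place; limit is 1.
Rounded to 1 decimal place: 2.665 × 10^2 kg.

2.665 × 10^2 kg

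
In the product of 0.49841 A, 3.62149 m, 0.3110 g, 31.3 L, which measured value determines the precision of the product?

31.3 L

0.49841 A → 5 s.f.; 3.62149 m → 6 s.f.; 0.3110 g → 4 s.f.; 31.3 L → 3 s.f.
The fewest is 3 significant figures, from 31.3 L.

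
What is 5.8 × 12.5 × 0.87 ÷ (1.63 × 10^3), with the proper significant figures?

0.039

5.8 × 12.5 × 0.87 ÷ (1.63 × 10^3) = 0.0386963190184…
Multiplication/division keeps the fewest significant figures: 5.8 → 2 s.f., 12.5 → 3 s.f., 0.87 → 2 s.f., 1.63 × 10^3 → 3 s.f.; limit is 2.
Rounded to 2 significant figures: 0.039.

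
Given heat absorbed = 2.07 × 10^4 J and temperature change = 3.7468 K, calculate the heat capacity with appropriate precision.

5.52 × 10^3 J/K

heat capacity = 2.07 × 10^4 J ÷ 3.7468 K = 5524.71442297… J/K.
2.07 × 10^4 has 3 significant figures; 3.7468 has 5.
Division/multiplication keeps the fewest: 3 significant figures.
Rounded: 5.52 × 10^3 J/K.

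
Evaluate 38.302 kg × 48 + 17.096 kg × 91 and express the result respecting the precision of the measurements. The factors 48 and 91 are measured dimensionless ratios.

3.4 × 10^3 kg

38.302 × 48 = 1838.496 → 1.8 × 10^3 kg (2 s.f., last digit at the 10^2 place).
17.096 × 91 = 1555.736 → 1.6 × 10^3 kg (2 s.f., last digit at the 10^2 place).
Sum: 3394.232 kg; keep the coarser place, 10^2.
Result: 3.4 × 10^3 kg.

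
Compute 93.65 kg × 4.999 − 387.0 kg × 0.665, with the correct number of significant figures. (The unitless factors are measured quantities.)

211 kg

93.65 × 4.999 = 468.15635 → 468.2 kg (4 s.f., last digit at the 10^-1 place).
387.0 × 0.665 = 257.355 → 257 kg (3 s.f., last digit at the 10^0 place).
Difference: 210.80135 kg; keep the coarser place, 10^0.
Result: 211 kg.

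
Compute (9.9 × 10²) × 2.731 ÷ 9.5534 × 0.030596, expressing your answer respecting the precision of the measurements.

(9.9 × 10²) × 2.731 ÷ 9.5534 × 0.030596 = 8.65891716457…
Multiplication/division keeps the fewest significant figures: 9.9 × 10² → 2 s.f., 2.731 → 4 s.f., 9.5534 → 5 s.f., 0.030596 → 5 s.f.; limit is 2.
Rounded to 2 significant figures: 8.7.

8.7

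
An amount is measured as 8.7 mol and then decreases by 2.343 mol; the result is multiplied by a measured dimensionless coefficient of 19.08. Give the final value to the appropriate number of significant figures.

8.7 mol − 2.343 mol = 6.357 mol; the difference is limited to 1 decimal place (2 s.f.).
Carrying full precision, 6.357 × 19.08 = 121.29156 mol; 19.08 has 4 s.f., so the result keeps min(2, 4) = 2 s.f.
Rounded to 2 significant figures: 1.2 × 10^2 mol.

1.2 × 10^2 mol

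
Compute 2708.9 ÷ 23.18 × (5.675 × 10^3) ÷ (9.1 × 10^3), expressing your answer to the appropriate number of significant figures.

2708.9 ÷ 23.18 × (5.675 × 10^3) ÷ (9.1 × 10^3) = 72.8792702121…
Multiplication/division keeps the fewest significant figures: 2708.9 → 5 s.f., 23.18 → 4 s.f., 5.675 × 10^3 → 4 s.f., 9.1 × 10^3 → 2 s.f.; limit is 2.
Rounded to 2 significant figures: 73.

73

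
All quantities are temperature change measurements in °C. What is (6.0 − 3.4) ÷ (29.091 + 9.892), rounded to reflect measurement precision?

0.067

6.0 − 3.4 = 2.6, limited to 1 d.p. → 2 s.f.; 29.091 + 9.892 = 38.983, limited to 3 d.p. → 5 s.f.
Carrying full precision, 2.6 ÷ 38.983 = 0.0666957391684…; keep min(2, 5) = 2 s.f.
Rounded to 2 significant figures: 0.067.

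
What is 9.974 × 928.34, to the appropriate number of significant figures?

9.974 × 928.34 = 9259.26316
Multiplication/division keeps the fewest significant figures: 9.974 → 4 s.f., 928.34 → 5 s.f.; limit is 4.
Rounded to 4 significant figures: 9259.

9259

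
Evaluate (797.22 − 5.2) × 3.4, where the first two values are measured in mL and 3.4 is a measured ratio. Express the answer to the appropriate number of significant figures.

2.7 × 10³ mL

797.22 mL − 5.2 mL = 792.02 mL; the difference is limited to 1 decimal place (4 s.f.).
Carrying full precision, 792.02 × 3.4 = 2692.868 mL; 3.4 has 2 s.f., so the result keeps min(4, 2) = 2 s.f.
Rounded to 2 significant figures: 2.7 × 10³ mL.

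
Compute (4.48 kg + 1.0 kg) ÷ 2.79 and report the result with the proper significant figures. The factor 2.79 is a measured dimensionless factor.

4.48 kg + 1.0 kg = 5.48 kg; the sum is limited to 1 decimal place (2 s.f.).
Carrying full precision, 5.48 ÷ 2.79 = 1.96415770609… kg; 2.79 has 3 s.f., so the result keeps min(2, 3) = 2 s.f.
Rounded to 2 significant figures: 2.0 kg.

2.0 kg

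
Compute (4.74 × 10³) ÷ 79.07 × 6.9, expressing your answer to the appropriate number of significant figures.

4.1 × 10²

(4.74 × 10³) ÷ 79.07 × 6.9 = 413.633489313…
Multiplication/division keeps the fewest significant figures: 4.74 × 10³ → 3 s.f., 79.07 → 4 s.f., 6.9 → 2 s.f.; limit is 2.
Rounded to 2 significant figures: 4.1 × 10².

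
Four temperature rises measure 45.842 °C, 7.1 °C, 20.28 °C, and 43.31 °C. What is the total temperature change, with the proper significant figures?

45.842 °C + 7.1 °C + 20.28 °C + 43.31 °C = 116.532 °C.
Addition/subtraction keeps the fewest decimal places: 45.842 → 3 decimal places, 7.1 → 1 decimal place, 20.28 → 2 decimal places, 43.31 → 2 decimal places; limit is 1.
Rounded to 1 decimal place: 116.5 °C.

116.5 °C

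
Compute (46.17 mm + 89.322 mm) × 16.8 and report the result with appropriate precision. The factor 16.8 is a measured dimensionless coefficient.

46.17 mm + 89.322 mm = 135.492 mm; the sum is limited to 2 decimal places (5 s.f.).
Carrying full precision, 135.492 × 16.8 = 2276.2656 mm; 16.8 has 3 s.f., so the result keeps min(5, 3) = 3 s.f.
Rounded to 3 significant figures: 2.28 × 10^3 mm.

2.28 × 10^3 mm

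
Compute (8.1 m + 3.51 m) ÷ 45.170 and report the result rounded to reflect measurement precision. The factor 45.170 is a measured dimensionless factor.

2.57 × 10⁻¹ m

8.1 m + 3.51 m = 11.61 m; the sum is limited to 1 decimal place (3 s.f.).
Carrying full precision, 11.61 ÷ 45.170 = 0.25702900155… m; 45.170 has 5 s.f., so the result keeps min(3, 5) = 3 s.f.
Rounded to 3 significant figures: 2.57 × 10⁻¹ m.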